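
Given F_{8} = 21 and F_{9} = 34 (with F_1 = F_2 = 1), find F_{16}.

By the doubling identity F_{2k} = F_k(2F_{k+1} − F_k): F_{16} = 21·(2·34 − 21) = 21·47 = 987.

987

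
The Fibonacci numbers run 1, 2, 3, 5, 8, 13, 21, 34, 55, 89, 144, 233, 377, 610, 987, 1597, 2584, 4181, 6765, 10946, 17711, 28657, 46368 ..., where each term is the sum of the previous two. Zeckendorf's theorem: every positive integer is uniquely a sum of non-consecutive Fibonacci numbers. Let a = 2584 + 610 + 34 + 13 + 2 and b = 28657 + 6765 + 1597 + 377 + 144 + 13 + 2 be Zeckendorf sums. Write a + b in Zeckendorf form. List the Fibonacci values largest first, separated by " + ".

28657 + 10946 + 987 + 144 + 55 + 8 + 1

The two numbers are 3243 and 37555, so their sum is 40798.
subtract 28657 from 40798: 12141 remains
subtract 10946 from 12141: 1195 remains
subtract 987 from 1195: 208 remains
subtract 144 from 208: 64 remains
subtract 55 from 64: 9 remains
subtract 8 from 9: 1 remains
subtract 1 from 1: 0 remains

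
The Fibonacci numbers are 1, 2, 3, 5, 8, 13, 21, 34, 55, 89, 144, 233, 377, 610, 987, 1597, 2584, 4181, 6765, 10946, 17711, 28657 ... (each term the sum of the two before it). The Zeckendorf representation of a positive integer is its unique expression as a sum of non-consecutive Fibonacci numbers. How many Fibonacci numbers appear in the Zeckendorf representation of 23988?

Repeatedly subtract the largest Fibonacci number that fits:
23988: greatest Fibonacci not exceeding it is 17711, leaving 6277
6277: greatest Fibonacci not exceeding it is 4181, leaving 2096
2096: greatest Fibonacci not exceeding it is 1597, leaving 499
499: greatest Fibonacci not exceeding it is 377, leaving 122
122: greatest Fibonacci not exceeding it is 89, leaving 33
33: greatest Fibonacci not exceeding it is 21, leaving 12
12: greatest Fibonacci not exceeding it is 8, leaving 4
4: greatest Fibonacci not exceeding it is 3, leaving 1
1: greatest Fibonacci not exceeding it is 1, leaving 0
23988 = 17711 + 4181 + 1597 + 377 + 89 + 21 + 8 + 3 + 1, which has 9 terms.

9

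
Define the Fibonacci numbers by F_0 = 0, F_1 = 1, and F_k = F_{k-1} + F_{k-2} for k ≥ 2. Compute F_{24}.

46368

Iterating the recurrence up to F_{18} = 2584 and F_{17} = 1597:
F_{19} = F_{18} + F_{17} = 2584 + 1597 = 4181
F_{20} = F_{19} + F_{18} = 4181 + 2584 = 6765
F_{21} = F_{20} + F_{19} = 6765 + 4181 = 10946
F_{22} = F_{21} + F_{20} = 10946 + 6765 = 17711
F_{23} = F_{22} + F_{21} = 17711 + 10946 = 28657
F_{24} = F_{23} + F_{22} = 28657 + 17711 = 46368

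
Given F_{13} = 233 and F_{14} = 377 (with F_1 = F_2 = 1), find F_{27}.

196418

By F_{2k+1} = F_k² + F_{k+1}²: F_{27} = 233² + 377² = 54289 + 142129 = 196418.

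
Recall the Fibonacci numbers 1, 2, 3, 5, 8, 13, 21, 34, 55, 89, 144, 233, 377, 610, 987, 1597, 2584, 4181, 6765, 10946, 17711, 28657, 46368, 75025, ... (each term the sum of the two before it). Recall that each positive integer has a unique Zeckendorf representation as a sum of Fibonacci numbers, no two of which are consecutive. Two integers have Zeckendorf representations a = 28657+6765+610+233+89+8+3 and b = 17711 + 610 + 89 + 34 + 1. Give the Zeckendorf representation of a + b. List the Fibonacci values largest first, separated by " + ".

The two numbers are 36365 and 18445, so their sum is 54810.
Greedy algorithm:
54810 − 46368 = 8442
8442 − 6765 = 1677
1677 − 1597 = 80
80 − 55 = 25
25 − 21 = 4
4 − 3 = 1
1 − 1 = 0

46368 + 6765 + 1597 + 55 + 21 + 3 + 1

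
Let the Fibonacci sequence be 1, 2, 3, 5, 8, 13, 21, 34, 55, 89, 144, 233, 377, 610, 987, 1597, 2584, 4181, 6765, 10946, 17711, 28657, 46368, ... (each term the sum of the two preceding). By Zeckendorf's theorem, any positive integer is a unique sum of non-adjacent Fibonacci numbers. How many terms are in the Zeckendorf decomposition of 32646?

Repeatedly subtract the largest Fibonacci number that fits:
32646: greatest Fibonacci not exceeding it is 28657, leaving 3989
3989: greatest Fibonacci not exceeding it is 2584, leaving 1405
1405: greatest Fibonacci not exceeding it is 987, leaving 418
418: greatest Fibonacci not exceeding it is 377, leaving 41
41: greatest Fibonacci not exceeding it is 34, leaving 7
7: greatest Fibonacci not exceeding it is 5, leaving 2
2: greatest Fibonacci not exceeding it is 2, leaving 0
32646 = 28657 + 2584 + 987 + 377 + 34 + 5 + 2, which has 7 terms.

7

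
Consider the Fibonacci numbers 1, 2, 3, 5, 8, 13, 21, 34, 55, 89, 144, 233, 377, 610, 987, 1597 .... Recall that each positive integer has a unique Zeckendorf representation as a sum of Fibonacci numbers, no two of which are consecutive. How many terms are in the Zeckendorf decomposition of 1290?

987 ≤ 1290 < 1597, so take 987; remainder 303
233 ≤ 303 < 377, so take 233; remainder 70
55 ≤ 70 < 89, so take 55; remainder 15
13 ≤ 15 < 21, so take 13; remainder 2
2 ≤ 2 < 3, so take 2; remainder 0
1290 = 987 + 233 + 55 + 13 + 2, which has 5 terms.

5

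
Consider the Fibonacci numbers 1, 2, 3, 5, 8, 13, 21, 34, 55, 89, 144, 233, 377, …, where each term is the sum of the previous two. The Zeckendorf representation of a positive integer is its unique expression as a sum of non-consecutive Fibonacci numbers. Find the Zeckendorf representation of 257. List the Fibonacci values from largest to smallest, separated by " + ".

Greedy algorithm:
largest Fibonacci ≤ 257 is 233; 257 − 233 = 24
largest Fibonacci ≤ 24 is 21; 24 − 21 = 3
largest Fibonacci ≤ 3 is 3; 3 − 3 = 0
So 257 = 233 + 21 + 3, with no two terms consecutive in the sequence.

233 + 21 + 3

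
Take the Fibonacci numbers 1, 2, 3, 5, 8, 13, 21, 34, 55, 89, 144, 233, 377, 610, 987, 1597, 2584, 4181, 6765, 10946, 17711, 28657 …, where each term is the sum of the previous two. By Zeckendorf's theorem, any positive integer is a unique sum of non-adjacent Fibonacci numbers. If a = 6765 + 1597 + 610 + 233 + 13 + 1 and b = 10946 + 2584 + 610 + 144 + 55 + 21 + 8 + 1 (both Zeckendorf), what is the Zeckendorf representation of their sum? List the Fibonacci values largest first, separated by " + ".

17711 + 4181 + 1597 + 89 + 8 + 2

The two numbers are 9219 and 14369, so their sum is 23588.
Greedy algorithm:
largest Fibonacci ≤ 23588 is 17711; 23588 − 17711 = 5877
largest Fibonacci ≤ 5877 is 4181; 5877 − 4181 = 1696
largest Fibonacci ≤ 1696 is 1597; 1696 − 1597 = 99
largest Fibonacci ≤ 99 is 89; 99 − 89 = 10
largest Fibonacci ≤ 10 is 8; 10 − 8 = 2
largest Fibonacci ≤ 2 is 2; 2 − 2 = 0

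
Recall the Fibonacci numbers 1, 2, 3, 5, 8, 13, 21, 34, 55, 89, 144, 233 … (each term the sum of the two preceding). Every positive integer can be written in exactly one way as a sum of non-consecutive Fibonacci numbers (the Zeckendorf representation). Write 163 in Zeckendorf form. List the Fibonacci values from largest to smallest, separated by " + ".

144 + 13 + 5 + 1

Repeatedly subtract the largest Fibonacci number that fits:
163 − 144 = 19
19 − 13 = 6
6 − 5 = 1
1 − 1 = 0
So 163 = 144 + 13 + 5 + 1, with no two terms consecutive in the sequence.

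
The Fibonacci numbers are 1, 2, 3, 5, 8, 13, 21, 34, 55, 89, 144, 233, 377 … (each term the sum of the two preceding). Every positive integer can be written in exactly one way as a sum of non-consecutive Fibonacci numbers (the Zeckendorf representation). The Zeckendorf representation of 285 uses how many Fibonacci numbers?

Repeatedly subtract the largest Fibonacci number that fits:
largest Fibonacci ≤ 285 is 233; 285 − 233 = 52
largest Fibonacci ≤ 52 is 34; 52 − 34 = 18
largest Fibonacci ≤ 18 is 13; 18 − 13 = 5
largest Fibonacci ≤ 5 is 5; 5 − 5 = 0
285 = 233 + 34 + 13 + 5, which has 4 terms.

4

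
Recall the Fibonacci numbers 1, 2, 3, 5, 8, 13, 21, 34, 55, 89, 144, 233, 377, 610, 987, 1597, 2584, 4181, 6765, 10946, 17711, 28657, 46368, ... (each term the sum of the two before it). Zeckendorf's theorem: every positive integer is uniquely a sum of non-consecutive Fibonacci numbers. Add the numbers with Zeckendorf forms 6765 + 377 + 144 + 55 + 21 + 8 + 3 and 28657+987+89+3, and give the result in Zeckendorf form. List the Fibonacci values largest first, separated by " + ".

28657 + 6765 + 1597 + 89 + 1

The two numbers are 7373 and 29736, so their sum is 37109.
Repeatedly subtract the largest Fibonacci number that fits:
37109 − 28657 = 8452
8452 − 6765 = 1687
1687 − 1597 = 90
90 − 89 = 1
1 − 1 = 0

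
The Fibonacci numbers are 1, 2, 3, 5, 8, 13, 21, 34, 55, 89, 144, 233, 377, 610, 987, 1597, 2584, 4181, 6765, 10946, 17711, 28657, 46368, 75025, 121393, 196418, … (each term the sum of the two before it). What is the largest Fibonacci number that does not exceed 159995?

121393 ≤ 159995 < 196418, so the largest Fibonacci number not exceeding 159995 is 121393.

121393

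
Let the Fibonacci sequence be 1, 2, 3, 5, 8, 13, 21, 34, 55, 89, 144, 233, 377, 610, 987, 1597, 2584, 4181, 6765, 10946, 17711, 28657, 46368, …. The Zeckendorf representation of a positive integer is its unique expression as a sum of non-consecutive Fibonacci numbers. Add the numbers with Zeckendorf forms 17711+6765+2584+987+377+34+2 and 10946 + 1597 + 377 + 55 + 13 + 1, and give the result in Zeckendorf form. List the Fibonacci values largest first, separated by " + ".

28657 + 10946 + 1597 + 233 + 13 + 3

The two numbers are 28460 and 12989, so their sum is 41449.
Greedy algorithm:
largest Fibonacci ≤ 41449 is 28657; 41449 − 28657 = 12792
largest Fibonacci ≤ 12792 is 10946; 12792 − 10946 = 1846
largest Fibonacci ≤ 1846 is 1597; 1846 − 1597 = 249
largest Fibonacci ≤ 249 is 233; 249 − 233 = 16
largest Fibonacci ≤ 16 is 13; 16 − 13 = 3
largest Fibonacci ≤ 3 is 3; 3 − 3 = 0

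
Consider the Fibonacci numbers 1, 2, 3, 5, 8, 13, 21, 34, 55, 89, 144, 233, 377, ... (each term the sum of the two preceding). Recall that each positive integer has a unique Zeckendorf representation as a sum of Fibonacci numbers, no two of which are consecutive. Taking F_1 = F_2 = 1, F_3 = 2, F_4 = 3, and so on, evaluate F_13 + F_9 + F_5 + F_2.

F_13 + F_9 + F_5 + F_2 = 233 + 34 + 5 + 1 = 273.

273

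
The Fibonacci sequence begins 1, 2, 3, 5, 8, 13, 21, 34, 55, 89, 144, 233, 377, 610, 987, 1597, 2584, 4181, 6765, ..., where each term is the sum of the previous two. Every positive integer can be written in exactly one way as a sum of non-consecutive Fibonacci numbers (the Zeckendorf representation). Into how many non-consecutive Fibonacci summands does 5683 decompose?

Repeatedly subtract the largest Fibonacci number that fits:
take 4181 (≤ 5683); 5683 − 4181 = 1502
take 987 (≤ 1502); 1502 − 987 = 515
take 377 (≤ 515); 515 − 377 = 138
take 89 (≤ 138); 138 − 89 = 49
take 34 (≤ 49); 49 − 34 = 15
take 13 (≤ 15); 15 − 13 = 2
take 2 (≤ 2); 2 − 2 = 0
5683 = 4181 + 987 + 377 + 89 + 34 + 13 + 2, which has 7 terms.

7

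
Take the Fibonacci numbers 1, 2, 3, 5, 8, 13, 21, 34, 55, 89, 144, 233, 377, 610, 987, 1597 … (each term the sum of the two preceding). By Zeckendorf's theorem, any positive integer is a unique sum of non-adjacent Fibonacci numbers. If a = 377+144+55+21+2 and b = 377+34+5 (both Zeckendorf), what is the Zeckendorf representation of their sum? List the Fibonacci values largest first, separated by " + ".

The two numbers are 599 and 416, so their sum is 1015.
largest Fibonacci ≤ 1015 is 987; 1015 − 987 = 28
largest Fibonacci ≤ 28 is 21; 28 − 21 = 7
largest Fibonacci ≤ 7 is 5; 7 − 5 = 2
largest Fibonacci ≤ 2 is 2; 2 − 2 = 0

987 + 21 + 5 + 2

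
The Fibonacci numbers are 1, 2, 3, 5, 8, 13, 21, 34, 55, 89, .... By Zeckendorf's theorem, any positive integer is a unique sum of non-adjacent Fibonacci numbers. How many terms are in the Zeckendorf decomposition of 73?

Greedily peel off the largest Fibonacci term at each step:
73: greatest Fibonacci not exceeding it is 55, leaving 18
18: greatest Fibonacci not exceeding it is 13, leaving 5
5: greatest Fibonacci not exceeding it is 5, leaving 0
73 = 55 + 13 + 5, which has 3 terms.

3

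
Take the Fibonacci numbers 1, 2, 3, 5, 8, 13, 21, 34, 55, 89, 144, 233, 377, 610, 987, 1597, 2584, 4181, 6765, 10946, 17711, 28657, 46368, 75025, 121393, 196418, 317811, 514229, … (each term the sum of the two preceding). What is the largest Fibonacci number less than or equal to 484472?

317811 ≤ 484472 < 514229, so the largest Fibonacci number not exceeding 484472 is 317811.

317811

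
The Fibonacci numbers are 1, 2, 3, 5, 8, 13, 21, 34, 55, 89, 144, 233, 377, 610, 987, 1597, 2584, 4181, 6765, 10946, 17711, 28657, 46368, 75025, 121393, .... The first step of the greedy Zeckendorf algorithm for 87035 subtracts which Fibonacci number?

75025 ≤ 87035 < 121393, so the largest Fibonacci number not exceeding 87035 is 75025.

75025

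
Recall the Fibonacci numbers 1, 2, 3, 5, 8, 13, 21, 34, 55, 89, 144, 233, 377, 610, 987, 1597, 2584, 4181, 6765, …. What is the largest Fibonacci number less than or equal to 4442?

4181

4181 ≤ 4442 < 6765, so the largest Fibonacci number not exceeding 4442 is 4181.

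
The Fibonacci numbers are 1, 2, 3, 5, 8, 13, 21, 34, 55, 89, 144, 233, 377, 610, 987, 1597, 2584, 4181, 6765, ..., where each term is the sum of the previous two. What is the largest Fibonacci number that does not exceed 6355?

4181 ≤ 6355 < 6765, so the largest Fibonacci number not exceeding 6355 is 4181.

4181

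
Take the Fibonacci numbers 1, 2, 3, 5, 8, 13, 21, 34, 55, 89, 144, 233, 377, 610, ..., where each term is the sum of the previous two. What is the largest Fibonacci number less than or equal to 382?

377 ≤ 382 < 610, so the largest Fibonacci number not exceeding 382 is 377.

377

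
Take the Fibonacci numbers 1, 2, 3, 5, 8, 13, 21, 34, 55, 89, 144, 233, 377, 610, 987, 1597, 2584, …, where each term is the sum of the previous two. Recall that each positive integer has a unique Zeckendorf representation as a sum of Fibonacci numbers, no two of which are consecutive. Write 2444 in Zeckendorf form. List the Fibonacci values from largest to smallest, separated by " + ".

Greedy algorithm:
2444 − 1597 = 847
847 − 610 = 237
237 − 233 = 4
4 − 3 = 1
1 − 1 = 0
So 2444 = 1597 + 610 + 233 + 3 + 1, with no two terms consecutive in the sequence.

1597 + 610 + 233 + 3 + 1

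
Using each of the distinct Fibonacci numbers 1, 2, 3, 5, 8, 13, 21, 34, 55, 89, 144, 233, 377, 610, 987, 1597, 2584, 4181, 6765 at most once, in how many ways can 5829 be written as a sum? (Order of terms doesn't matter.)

23

Each representation comes from the Zeckendorf form by replacing some F_k with F_{k−1} + F_{k−2} where possible.
5829 = 4181+1597+34+13+3+1 = 4181+1597+34+8+5+3+1 = 4181+987+610+34+13+3+1 = … (20 more), for 23 in all.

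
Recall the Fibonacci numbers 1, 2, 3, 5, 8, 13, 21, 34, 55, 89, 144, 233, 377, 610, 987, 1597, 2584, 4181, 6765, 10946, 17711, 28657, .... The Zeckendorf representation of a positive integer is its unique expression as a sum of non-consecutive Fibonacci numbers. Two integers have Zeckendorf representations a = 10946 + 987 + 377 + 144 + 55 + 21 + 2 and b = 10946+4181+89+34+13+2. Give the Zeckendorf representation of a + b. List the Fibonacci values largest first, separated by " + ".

17711 + 6765 + 2584 + 610 + 89 + 34 + 3 + 1

The two numbers are 12532 and 15265, so their sum is 27797.
Repeatedly subtract the largest Fibonacci number that fits:
take 17711 (≤ 27797); 27797 − 17711 = 10086
take 6765 (≤ 10086); 10086 − 6765 = 3321
take 2584 (≤ 3321); 3321 − 2584 = 737
take 610 (≤ 737); 737 − 610 = 127
take 89 (≤ 127); 127 − 89 = 38
take 34 (≤ 38); 38 − 34 = 4
take 3 (≤ 4); 4 − 3 = 1
take 1 (≤ 1); 1 − 1 = 0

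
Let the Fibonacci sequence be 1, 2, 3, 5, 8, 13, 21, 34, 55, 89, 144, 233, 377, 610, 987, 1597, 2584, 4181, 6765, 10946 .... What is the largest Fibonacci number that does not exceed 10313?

6765

6765 ≤ 10313 < 10946, so the largest Fibonacci number not exceeding 10313 is 6765.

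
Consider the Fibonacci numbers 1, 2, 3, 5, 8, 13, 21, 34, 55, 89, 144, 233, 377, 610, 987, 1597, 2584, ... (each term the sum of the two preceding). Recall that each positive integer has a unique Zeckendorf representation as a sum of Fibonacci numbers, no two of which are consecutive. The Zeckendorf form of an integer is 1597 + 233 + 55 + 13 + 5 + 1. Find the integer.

1597 + 233 + 55 + 13 + 5 + 1 = 1904.

1904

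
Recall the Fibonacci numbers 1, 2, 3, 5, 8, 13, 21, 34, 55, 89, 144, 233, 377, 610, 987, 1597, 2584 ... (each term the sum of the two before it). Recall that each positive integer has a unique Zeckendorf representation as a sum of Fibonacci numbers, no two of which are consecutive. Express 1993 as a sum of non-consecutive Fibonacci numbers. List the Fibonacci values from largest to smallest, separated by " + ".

1993 − 1597 = 396
396 − 377 = 19
19 − 13 = 6
6 − 5 = 1
1 − 1 = 0
So 1993 = 1597 + 377 + 13 + 5 + 1, with no two terms consecutive in the sequence.

1597 + 377 + 13 + 5 + 1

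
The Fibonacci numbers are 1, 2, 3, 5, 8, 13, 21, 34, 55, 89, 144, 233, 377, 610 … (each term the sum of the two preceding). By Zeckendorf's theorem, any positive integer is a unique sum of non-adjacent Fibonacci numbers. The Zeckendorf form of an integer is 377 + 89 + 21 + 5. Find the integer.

492

377 + 89 + 21 + 5 = 492.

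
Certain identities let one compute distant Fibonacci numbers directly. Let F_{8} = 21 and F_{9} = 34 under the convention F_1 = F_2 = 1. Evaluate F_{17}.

By F_{2k+1} = F_k² + F_{k+1}²: F_{17} = 21² + 34² = 441 + 1156 = 1597.

1597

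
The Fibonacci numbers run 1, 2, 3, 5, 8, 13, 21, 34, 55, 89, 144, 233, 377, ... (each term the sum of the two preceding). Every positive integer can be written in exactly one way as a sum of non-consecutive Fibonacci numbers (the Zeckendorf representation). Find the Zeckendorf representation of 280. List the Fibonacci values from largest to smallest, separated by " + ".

233 + 34 + 13

Greedy algorithm:
233 ≤ 280 < 377, so take 233; remainder 47
34 ≤ 47 < 55, so take 34; remainder 13
13 ≤ 13 < 21, so take 13; remainder 0
So 280 = 233 + 34 + 13, with no two terms consecutive in the sequence.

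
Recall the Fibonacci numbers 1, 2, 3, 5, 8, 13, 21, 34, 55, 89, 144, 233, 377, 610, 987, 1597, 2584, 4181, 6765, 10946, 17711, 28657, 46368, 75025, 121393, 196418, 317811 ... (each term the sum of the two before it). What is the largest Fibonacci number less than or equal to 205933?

196418 ≤ 205933 < 317811, so the largest Fibonacci number not exceeding 205933 is 196418.

196418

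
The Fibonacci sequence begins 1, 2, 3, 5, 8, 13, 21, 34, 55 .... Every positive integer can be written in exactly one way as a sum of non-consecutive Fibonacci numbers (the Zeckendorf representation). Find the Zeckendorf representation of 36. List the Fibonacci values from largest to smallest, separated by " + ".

34 + 2

take 34 (≤ 36); 36 − 34 = 2
take 2 (≤ 2); 2 − 2 = 0
So 36 = 34 + 2, with no two terms consecutive in the sequence.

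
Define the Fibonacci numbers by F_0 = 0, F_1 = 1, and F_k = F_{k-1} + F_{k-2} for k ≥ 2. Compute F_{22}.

Iterating the recurrence up to F_{17} = 1597 and F_{16} = 987:
F_{18} = F_{17} + F_{16} = 1597 + 987 = 2584
F_{19} = F_{18} + F_{17} = 2584 + 1597 = 4181
F_{20} = F_{19} + F_{18} = 4181 + 2584 = 6765
F_{21} = F_{20} + F_{19} = 6765 + 4181 = 10946
F_{22} = F_{21} + F_{20} = 10946 + 6765 = 17711

17711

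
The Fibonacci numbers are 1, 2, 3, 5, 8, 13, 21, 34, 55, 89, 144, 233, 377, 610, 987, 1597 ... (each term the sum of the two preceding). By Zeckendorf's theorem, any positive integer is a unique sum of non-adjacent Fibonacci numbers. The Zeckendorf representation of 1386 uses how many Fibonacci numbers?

subtract 987 from 1386: 399 remains
subtract 377 from 399: 22 remains
subtract 21 from 22: 1 remains
subtract 1 from 1: 0 remains
1386 = 987 + 377 + 21 + 1, which has 4 terms.

4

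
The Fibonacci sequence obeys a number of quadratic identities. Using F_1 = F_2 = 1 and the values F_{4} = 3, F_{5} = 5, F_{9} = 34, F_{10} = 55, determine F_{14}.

377

By the addition formula F_{m+n} = F_m F_{n+1} + F_{m−1} F_n with m=10, n=4: F_{14} = 55·5 + 34·3 = 275 + 102 = 377.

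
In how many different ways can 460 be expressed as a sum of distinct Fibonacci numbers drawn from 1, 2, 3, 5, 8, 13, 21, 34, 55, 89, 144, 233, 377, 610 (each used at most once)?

7

Each representation comes from the Zeckendorf form by replacing some F_k with F_{k−1} + F_{k−2} where possible.
460 = 377+55+21+5+2 = 377+55+13+8+5+2 = 233+144+55+21+5+2 = … (4 more), for 7 in all.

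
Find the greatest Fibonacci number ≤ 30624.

28657 ≤ 30624 < 46368, so the largest Fibonacci number not exceeding 30624 is 28657.

28657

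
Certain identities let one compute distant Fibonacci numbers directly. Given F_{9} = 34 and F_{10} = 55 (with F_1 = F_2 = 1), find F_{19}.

4181

By F_{2k+1} = F_k² + F_{k+1}²: F_{19} = 34² + 55² = 1156 + 3025 = 4181.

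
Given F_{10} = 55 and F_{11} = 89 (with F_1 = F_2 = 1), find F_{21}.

By F_{2k+1} = F_k² + F_{k+1}²: F_{21} = 55² + 89² = 3025 + 7921 = 10946.

10946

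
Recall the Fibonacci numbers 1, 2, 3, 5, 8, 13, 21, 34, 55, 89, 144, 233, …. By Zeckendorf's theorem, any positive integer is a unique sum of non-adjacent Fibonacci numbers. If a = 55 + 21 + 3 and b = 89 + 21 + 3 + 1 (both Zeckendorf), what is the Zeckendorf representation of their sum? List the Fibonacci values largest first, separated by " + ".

144 + 34 + 13 + 2

The two numbers are 79 and 114, so their sum is 193.
subtract 144 from 193: 49 remains
subtract 34 from 49: 15 remains
subtract 13 from 15: 2 remains
subtract 2 from 2: 0 remains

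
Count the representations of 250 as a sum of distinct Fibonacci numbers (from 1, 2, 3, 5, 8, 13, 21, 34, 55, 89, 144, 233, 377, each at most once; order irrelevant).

250 = 233+13+3+1 = 233+8+5+3+1 = 144+89+13+3+1 = 144+89+8+5+3+1 = 144+55+34+13+3+1 = … (2 more), for 7 in all.

7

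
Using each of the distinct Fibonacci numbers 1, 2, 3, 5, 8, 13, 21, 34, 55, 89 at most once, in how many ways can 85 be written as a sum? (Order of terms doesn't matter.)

Each representation comes from the Zeckendorf form by replacing some F_k with F_{k−1} + F_{k−2} where possible.
85 = 55+21+8+1 = 55+21+5+3+1 = 55+13+8+5+3+1 = 34+21+13+8+5+3+1 — 4 representations.

4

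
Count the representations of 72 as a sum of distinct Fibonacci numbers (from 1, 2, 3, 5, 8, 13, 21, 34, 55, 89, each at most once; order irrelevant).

4

Each representation comes from the Zeckendorf form by replacing some F_k with F_{k−1} + F_{k−2} where possible.
72 = 55+13+3+1 = 55+8+5+3+1 = 34+21+13+3+1 = 34+21+8+5+3+1 — 4 representations.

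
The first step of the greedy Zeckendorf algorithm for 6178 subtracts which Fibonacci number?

4181 ≤ 6178 < 6765, so the largest Fibonacci number not exceeding 6178 is 4181.

4181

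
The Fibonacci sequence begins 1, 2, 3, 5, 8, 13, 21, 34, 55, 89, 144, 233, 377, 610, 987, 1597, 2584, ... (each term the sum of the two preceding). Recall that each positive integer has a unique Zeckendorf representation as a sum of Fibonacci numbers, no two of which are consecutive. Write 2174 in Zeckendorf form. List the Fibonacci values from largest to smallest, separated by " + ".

Repeatedly subtract the largest Fibonacci number that fits:
subtract 1597 from 2174: 577 remains
subtract 377 from 577: 200 remains
subtract 144 from 200: 56 remains
subtract 55 from 56: 1 remains
subtract 1 from 1: 0 remains
So 2174 = 1597 + 377 + 144 + 55 + 1, with no two terms consecutive in the sequence.

1597 + 377 + 144 + 55 + 1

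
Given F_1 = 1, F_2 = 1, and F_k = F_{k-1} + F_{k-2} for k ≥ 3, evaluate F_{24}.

Iterating the recurrence up to F_{19} = 4181 and F_{18} = 2584:
F_{20} = F_{19} + F_{18} = 4181 + 2584 = 6765
F_{21} = F_{20} + F_{19} = 6765 + 4181 = 10946
F_{22} = F_{21} + F_{20} = 10946 + 6765 = 17711
F_{23} = F_{22} + F_{21} = 17711 + 10946 = 28657
F_{24} = F_{23} + F_{22} = 28657 + 17711 = 46368

46368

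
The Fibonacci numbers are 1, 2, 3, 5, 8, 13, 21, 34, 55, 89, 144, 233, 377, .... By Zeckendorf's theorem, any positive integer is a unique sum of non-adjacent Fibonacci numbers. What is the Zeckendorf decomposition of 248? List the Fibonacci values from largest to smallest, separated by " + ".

subtract 233 from 248: 15 remains
subtract 13 from 15: 2 remains
subtract 2 from 2: 0 remains
So 248 = 233 + 13 + 2, with no two terms consecutive in the sequence.

233 + 13 + 2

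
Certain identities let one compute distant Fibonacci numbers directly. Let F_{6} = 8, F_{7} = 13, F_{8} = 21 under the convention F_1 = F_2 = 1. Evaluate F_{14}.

By the addition formula F_{m+n} = F_m F_{n+1} + F_{m−1} F_n with m=8, n=6: F_{14} = 21·13 + 13·8 = 273 + 104 = 377.

377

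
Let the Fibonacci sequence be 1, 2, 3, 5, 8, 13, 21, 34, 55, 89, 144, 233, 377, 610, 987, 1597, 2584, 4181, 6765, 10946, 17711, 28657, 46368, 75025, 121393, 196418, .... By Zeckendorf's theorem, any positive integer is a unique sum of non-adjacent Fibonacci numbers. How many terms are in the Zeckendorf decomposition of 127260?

Greedy algorithm:
127260: greatest Fibonacci not exceeding it is 121393, leaving 5867
5867: greatest Fibonacci not exceeding it is 4181, leaving 1686
1686: greatest Fibonacci not exceeding it is 1597, leaving 89
89: greatest Fibonacci not exceeding it is 89, leaving 0
127260 = 121393 + 4181 + 1597 + 89, which has 4 terms.

4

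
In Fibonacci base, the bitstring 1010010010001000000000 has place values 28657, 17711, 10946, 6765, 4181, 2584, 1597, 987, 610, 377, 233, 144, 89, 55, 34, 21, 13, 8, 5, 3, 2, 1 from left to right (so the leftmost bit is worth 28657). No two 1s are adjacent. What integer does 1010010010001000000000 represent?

42886

Summing the place values of the 1 bits: 28657 + 10946 + 2584 + 610 + 89 = 42886.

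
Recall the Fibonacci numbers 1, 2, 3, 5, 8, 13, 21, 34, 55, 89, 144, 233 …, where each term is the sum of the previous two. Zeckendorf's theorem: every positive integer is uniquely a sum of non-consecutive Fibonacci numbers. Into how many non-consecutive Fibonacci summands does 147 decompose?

2

Greedy algorithm:
147: greatest Fibonacci not exceeding it is 144, leaving 3
3: greatest Fibonacci not exceeding it is 3, leaving 0
147 = 144 + 3, which has 2 terms.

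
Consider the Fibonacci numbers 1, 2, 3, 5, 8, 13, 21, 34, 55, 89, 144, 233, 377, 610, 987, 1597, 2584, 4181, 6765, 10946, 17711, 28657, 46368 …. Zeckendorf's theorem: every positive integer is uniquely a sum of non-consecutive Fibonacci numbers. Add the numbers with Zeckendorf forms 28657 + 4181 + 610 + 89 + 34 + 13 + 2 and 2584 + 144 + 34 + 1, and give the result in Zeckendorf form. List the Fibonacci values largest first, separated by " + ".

28657 + 6765 + 610 + 233 + 55 + 21 + 8

The two numbers are 33586 and 2763, so their sum is 36349.
Greedy algorithm:
take 28657 (≤ 36349); 36349 − 28657 = 7692
take 6765 (≤ 7692); 7692 − 6765 = 927
take 610 (≤ 927); 927 − 610 = 317
take 233 (≤ 317); 317 − 233 = 84
take 55 (≤ 84); 84 − 55 = 29
take 21 (≤ 29); 29 − 21 = 8
take 8 (≤ 8); 8 − 8 = 0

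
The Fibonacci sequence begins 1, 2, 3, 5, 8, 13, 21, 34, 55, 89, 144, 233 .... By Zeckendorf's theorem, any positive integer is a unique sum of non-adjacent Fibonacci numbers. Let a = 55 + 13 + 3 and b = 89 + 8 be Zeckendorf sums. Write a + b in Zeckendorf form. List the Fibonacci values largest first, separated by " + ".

The two numbers are 71 and 97, so their sum is 168.
168: greatest Fibonacci not exceeding it is 144, leaving 24
24: greatest Fibonacci not exceeding it is 21, leaving 3
3: greatest Fibonacci not exceeding it is 3, leaving 0

144 + 21 + 3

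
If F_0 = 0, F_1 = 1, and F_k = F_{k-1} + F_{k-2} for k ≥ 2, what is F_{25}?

Iterating the recurrence up to F_{18} = 2584 and F_{17} = 1597:
F_{19} = F_{18} + F_{17} = 2584 + 1597 = 4181
F_{20} = F_{19} + F_{18} = 4181 + 2584 = 6765
F_{21} = F_{20} + F_{19} = 6765 + 4181 = 10946
F_{22} = F_{21} + F_{20} = 10946 + 6765 = 17711
F_{23} = F_{22} + F_{21} = 17711 + 10946 = 28657
F_{24} = F_{23} + F_{22} = 28657 + 17711 = 46368
F_{25} = F_{24} + F_{23} = 46368 + 28657 = 75025

75025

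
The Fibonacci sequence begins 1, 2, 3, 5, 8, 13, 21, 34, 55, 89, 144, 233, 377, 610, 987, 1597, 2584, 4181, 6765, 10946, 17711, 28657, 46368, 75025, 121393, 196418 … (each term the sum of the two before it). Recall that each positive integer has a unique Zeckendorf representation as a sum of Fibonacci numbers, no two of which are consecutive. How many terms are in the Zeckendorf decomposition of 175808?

8

Greedily peel off the largest Fibonacci term at each step:
175808 − 121393 = 54415
54415 − 46368 = 8047
8047 − 6765 = 1282
1282 − 987 = 295
295 − 233 = 62
62 − 55 = 7
7 − 5 = 2
2 − 2 = 0
175808 = 121393 + 46368 + 6765 + 987 + 233 + 55 + 5 + 2, which has 8 terms.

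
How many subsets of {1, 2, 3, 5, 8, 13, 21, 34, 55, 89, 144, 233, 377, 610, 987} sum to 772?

18

Starting from the Zeckendorf form and repeatedly splitting a term F_k into F_{k−1} + F_{k−2} (when neither is already used) reaches every representation.
772 = 610+144+13+5 = 610+144+13+3+2 = 610+89+55+13+5 = … (15 more), for 18 in all.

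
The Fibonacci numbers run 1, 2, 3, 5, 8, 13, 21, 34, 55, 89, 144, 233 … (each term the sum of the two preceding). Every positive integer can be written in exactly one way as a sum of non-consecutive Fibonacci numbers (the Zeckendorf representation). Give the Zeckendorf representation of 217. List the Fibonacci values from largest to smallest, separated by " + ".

144 + 55 + 13 + 5

Repeatedly subtract the largest Fibonacci number that fits:
take 144 (≤ 217); 217 − 144 = 73
take 55 (≤ 73); 73 − 55 = 18
take 13 (≤ 18); 18 − 13 = 5
take 5 (≤ 5); 5 − 5 = 0
So 217 = 144 + 55 + 13 + 5, with no two terms consecutive in the sequence.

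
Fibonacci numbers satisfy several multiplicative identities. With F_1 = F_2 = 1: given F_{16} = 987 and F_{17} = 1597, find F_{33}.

By F_{2k+1} = F_k² + F_{k+1}²: F_{33} = 987² + 1597² = 974169 + 2550409 = 3524578.

3524578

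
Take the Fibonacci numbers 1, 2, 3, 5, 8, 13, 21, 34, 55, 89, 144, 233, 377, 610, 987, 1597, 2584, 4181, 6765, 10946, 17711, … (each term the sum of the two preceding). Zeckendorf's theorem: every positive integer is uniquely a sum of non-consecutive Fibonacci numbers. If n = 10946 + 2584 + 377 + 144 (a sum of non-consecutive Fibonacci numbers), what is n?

14051

10946 + 2584 + 377 + 144 = 14051.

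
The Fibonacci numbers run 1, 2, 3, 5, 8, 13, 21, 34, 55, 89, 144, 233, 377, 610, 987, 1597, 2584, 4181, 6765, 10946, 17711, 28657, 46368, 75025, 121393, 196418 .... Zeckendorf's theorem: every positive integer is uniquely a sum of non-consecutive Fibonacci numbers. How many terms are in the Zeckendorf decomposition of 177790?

121393 ≤ 177790 < 196418, so take 121393; remainder 56397
46368 ≤ 56397 < 75025, so take 46368; remainder 10029
6765 ≤ 10029 < 10946, so take 6765; remainder 3264
2584 ≤ 3264 < 4181, so take 2584; remainder 680
610 ≤ 680 < 987, so take 610; remainder 70
55 ≤ 70 < 89, so take 55; remainder 15
13 ≤ 15 < 21, so take 13; remainder 2
2 ≤ 2 < 3, so take 2; remainder 0
177790 = 121393 + 46368 + 6765 + 2584 + 610 + 55 + 13 + 2, which has 8 terms.

8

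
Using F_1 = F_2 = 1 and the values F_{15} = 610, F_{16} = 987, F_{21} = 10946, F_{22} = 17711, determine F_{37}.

24157817

By the addition formula F_{m+n} = F_m F_{n+1} + F_{m−1} F_n with m=22, n=15: F_{37} = 17711·987 + 10946·610 = 17480757 + 6677060 = 24157817.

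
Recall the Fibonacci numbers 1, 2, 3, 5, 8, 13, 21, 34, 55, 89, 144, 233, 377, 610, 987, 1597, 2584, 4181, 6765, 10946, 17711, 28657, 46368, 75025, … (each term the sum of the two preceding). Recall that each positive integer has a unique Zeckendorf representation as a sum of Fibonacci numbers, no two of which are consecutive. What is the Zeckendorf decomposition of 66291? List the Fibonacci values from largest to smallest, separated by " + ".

Greedy algorithm:
66291: greatest Fibonacci not exceeding it is 46368, leaving 19923
19923: greatest Fibonacci not exceeding it is 17711, leaving 2212
2212: greatest Fibonacci not exceeding it is 1597, leaving 615
615: greatest Fibonacci not exceeding it is 610, leaving 5
5: greatest Fibonacci not exceeding it is 5, leaving 0
So 66291 = 46368 + 17711 + 1597 + 610 + 5, with no two terms consecutive in the sequence.

46368 + 17711 + 1597 + 610 + 5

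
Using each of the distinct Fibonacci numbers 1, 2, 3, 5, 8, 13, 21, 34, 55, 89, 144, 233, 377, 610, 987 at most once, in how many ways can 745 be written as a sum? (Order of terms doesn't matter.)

Starting from the Zeckendorf form and repeatedly splitting a term F_k into F_{k−1} + F_{k−2} (when neither is already used) reaches every representation.
745 = 610+89+34+8+3+1 = 610+89+21+13+8+3+1 = 377+233+89+34+8+3+1 = … (4 more), for 7 in all.

7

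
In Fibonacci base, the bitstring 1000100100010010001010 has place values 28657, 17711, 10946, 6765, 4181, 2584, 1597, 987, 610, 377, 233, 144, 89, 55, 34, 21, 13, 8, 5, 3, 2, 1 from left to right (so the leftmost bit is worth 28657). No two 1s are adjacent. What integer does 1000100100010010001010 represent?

Summing the place values of the 1 bits: 28657 + 4181 + 987 + 144 + 34 + 5 + 2 = 34010.

34010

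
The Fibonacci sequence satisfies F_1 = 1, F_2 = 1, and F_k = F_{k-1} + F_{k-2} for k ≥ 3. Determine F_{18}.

2584

Iterating the recurrence up to F_{10} = 55 and F_{9} = 34:
F_{11} = F_{10} + F_{9} = 55 + 34 = 89
F_{12} = F_{11} + F_{10} = 89 + 55 = 144
F_{13} = F_{12} + F_{11} = 144 + 89 = 233
F_{14} = F_{13} + F_{12} = 233 + 144 = 377
F_{15} = F_{14} + F_{13} = 377 + 233 = 610
F_{16} = F_{15} + F_{14} = 610 + 377 = 987
F_{17} = F_{16} + F_{15} = 987 + 610 = 1597
F_{18} = F_{17} + F_{16} = 1597 + 987 = 2584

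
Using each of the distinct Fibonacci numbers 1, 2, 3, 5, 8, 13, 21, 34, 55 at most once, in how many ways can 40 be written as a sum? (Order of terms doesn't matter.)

Starting from the Zeckendorf form and repeatedly splitting a term F_k into F_{k−1} + F_{k−2} (when neither is already used) reaches every representation.
40 = 34+5+1 = 34+3+2+1 = 21+13+5+1 = … (2 more), for 5 in all.

5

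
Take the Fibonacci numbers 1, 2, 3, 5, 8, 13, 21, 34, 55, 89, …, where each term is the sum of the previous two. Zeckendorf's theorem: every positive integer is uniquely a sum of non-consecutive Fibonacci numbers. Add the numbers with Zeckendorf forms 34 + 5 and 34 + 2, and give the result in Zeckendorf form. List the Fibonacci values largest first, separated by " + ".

The two numbers are 39 and 36, so their sum is 75.
Greedily peel off the largest Fibonacci term at each step:
75 − 55 = 20
20 − 13 = 7
7 − 5 = 2
2 − 2 = 0

55 + 13 + 5 + 2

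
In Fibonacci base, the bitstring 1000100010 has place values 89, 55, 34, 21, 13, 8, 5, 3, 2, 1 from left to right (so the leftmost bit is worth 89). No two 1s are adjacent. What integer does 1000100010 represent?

104

Summing the place values of the 1 bits: 89 + 13 + 2 = 104.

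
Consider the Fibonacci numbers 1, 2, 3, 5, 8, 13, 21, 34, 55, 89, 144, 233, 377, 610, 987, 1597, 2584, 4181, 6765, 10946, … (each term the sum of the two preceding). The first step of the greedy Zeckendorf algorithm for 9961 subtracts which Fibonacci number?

6765 ≤ 9961 < 10946, so the largest Fibonacci number not exceeding 9961 is 6765.

6765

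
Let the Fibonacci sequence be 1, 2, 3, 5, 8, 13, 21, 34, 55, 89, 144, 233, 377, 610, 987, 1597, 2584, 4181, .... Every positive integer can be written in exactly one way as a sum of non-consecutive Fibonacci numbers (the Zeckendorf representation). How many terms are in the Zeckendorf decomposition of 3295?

6

Repeatedly subtract the largest Fibonacci number that fits:
2584 ≤ 3295 < 4181, so take 2584; remainder 711
610 ≤ 711 < 987, so take 610; remainder 101
89 ≤ 101 < 144, so take 89; remainder 12
8 ≤ 12 < 13, so take 8; remainder 4
3 ≤ 4 < 5, so take 3; remainder 1
1 ≤ 1 < 2, so take 1; remainder 0
3295 = 2584 + 610 + 89 + 8 + 3 + 1, which has 6 terms.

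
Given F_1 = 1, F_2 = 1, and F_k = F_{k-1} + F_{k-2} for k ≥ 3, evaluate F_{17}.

1597

Iterating the recurrence up to F_{9} = 34 and F_{8} = 21:
F_{10} = F_{9} + F_{8} = 34 + 21 = 55
F_{11} = F_{10} + F_{9} = 55 + 34 = 89
F_{12} = F_{11} + F_{10} = 89 + 55 = 144
F_{13} = F_{12} + F_{11} = 144 + 89 = 233
F_{14} = F_{13} + F_{12} = 233 + 144 = 377
F_{15} = F_{14} + F_{13} = 377 + 233 = 610
F_{16} = F_{15} + F_{14} = 610 + 377 = 987
F_{17} = F_{16} + F_{15} = 987 + 610 = 1597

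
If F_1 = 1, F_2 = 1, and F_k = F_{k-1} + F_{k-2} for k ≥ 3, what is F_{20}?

6765

Iterating the recurrence up to F_{14} = 377 and F_{13} = 233:
F_{15} = F_{14} + F_{13} = 377 + 233 = 610
F_{16} = F_{15} + F_{14} = 610 + 377 = 987
F_{17} = F_{16} + F_{15} = 987 + 610 = 1597
F_{18} = F_{17} + F_{16} = 1597 + 987 = 2584
F_{19} = F_{18} + F_{17} = 2584 + 1597 = 4181
F_{20} = F_{19} + F_{18} = 4181 + 2584 = 6765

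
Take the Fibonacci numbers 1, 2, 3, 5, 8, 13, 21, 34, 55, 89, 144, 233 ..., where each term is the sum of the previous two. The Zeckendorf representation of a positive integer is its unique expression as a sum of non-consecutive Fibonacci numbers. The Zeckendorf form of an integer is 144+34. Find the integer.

144+34 = 178.

178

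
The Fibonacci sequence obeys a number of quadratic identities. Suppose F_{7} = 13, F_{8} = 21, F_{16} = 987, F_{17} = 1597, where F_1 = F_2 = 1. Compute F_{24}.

46368

By the addition formula F_{m+n} = F_m F_{n+1} + F_{m−1} F_n with m=8, n=16: F_{24} = 21·1597 + 13·987 = 33537 + 12831 = 46368.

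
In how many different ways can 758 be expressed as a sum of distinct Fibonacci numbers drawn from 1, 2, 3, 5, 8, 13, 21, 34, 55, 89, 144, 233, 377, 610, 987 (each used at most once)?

8

Starting from the Zeckendorf form and repeatedly splitting a term F_k into F_{k−1} + F_{k−2} (when neither is already used) reaches every representation.
758 = 610+144+3+1 = 610+89+55+3+1 = 377+233+144+3+1 = … (5 more), for 8 in all.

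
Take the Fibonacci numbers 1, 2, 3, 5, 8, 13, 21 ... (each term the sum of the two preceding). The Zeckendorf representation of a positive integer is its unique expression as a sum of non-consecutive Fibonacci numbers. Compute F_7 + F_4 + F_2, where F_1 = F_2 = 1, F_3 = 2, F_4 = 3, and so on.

17

F_7 + F_4 + F_2 = 13 + 3 + 1 = 17.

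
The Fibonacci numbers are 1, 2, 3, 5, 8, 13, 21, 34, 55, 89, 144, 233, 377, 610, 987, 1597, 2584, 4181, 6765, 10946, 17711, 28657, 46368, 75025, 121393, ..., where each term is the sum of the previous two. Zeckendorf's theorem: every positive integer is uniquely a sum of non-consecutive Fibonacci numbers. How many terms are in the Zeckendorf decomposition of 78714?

6

Repeatedly subtract the largest Fibonacci number that fits:
largest Fibonacci ≤ 78714 is 75025; 78714 − 75025 = 3689
largest Fibonacci ≤ 3689 is 2584; 3689 − 2584 = 1105
largest Fibonacci ≤ 1105 is 987; 1105 − 987 = 118
largest Fibonacci ≤ 118 is 89; 118 − 89 = 29
largest Fibonacci ≤ 29 is 21; 29 − 21 = 8
largest Fibonacci ≤ 8 is 8; 8 − 8 = 0
78714 = 75025 + 2584 + 987 + 89 + 21 + 8, which has 6 terms.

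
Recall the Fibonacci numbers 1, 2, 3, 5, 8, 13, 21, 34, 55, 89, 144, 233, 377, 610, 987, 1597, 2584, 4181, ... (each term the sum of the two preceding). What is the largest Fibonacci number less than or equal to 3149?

2584

2584 ≤ 3149 < 4181, so the largest Fibonacci number not exceeding 3149 is 2584.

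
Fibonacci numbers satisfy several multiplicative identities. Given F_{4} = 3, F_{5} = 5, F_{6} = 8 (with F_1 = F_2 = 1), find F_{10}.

55

By the addition formula F_{m+n} = F_m F_{n+1} + F_{m−1} F_n with m=5, n=5: F_{10} = 5·8 + 3·5 = 40 + 15 = 55.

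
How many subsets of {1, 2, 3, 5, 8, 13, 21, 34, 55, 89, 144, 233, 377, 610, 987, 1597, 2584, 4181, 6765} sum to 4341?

4341 = 4181+144+13+3 = 4181+144+13+2+1 = 4181+144+8+5+3 = 4181+89+55+13+3 = 2584+1597+144+13+3 = … (43 more), for 48 in all.

48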